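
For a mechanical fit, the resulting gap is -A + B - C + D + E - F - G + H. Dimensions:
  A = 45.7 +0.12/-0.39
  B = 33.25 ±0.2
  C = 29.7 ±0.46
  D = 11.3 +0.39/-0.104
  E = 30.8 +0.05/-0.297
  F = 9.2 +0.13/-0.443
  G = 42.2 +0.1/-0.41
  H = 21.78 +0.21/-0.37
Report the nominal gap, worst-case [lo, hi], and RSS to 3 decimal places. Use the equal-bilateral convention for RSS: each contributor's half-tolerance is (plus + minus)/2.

nominal=-29.670 wc=[-31.451,-27.117] rss=0.799

Stack each dimension's contribution:
  -A: nom -45.700 → Σnom=-45.700; wc +0.390/-0.120 → slack +0.390/-0.120; half-tol=0.255, Σhalf²=0.065025
  +B: nom +33.250 → Σnom=-12.450; wc +0.200/-0.200 → slack +0.590/-0.320; half-tol=0.200, Σhalf²=0.105025
  -C: nom -29.700 → Σnom=-42.150; wc +0.460/-0.460 → slack +1.050/-0.780; half-tol=0.460, Σhalf²=0.316625
  +D: nom +11.300 → Σnom=-30.850; wc +0.390/-0.104 → slack +1.440/-0.884; half-tol=0.247, Σhalf²=0.377634
  +E: nom +30.800 → Σnom=-0.050; wc +0.050/-0.297 → slack +1.490/-1.181; half-tol=0.173, Σhalf²=0.407736
  -F: nom -9.200 → Σnom=-9.250; wc +0.443/-0.130 → slack +1.933/-1.311; half-tol=0.286, Σhalf²=0.489818
  -G: nom -42.200 → Σnom=-51.450; wc +0.410/-0.100 → slack +2.343/-1.411; half-tol=0.255, Σhalf²=0.554844
  +H: nom +21.780 → Σnom=-29.670; wc +0.210/-0.370 → slack +2.553/-1.781; half-tol=0.290, Σhalf²=0.638943
Nominal = -29.670. Worst-case = [-29.670 - 1.781, -29.670 + 2.553] = [-31.451, -27.117]. RSS = √0.638943 = 0.799.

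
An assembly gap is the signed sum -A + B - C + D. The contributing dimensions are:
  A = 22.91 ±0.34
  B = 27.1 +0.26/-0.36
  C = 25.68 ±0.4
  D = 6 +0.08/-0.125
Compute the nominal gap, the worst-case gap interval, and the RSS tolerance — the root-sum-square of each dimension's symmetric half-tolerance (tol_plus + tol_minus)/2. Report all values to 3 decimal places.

nominal=-15.490 wc=[-16.715,-14.410] rss=0.618

Stack each dimension's contribution:
  -A: nom -22.910 → Σnom=-22.910; wc +0.340/-0.340 → slack +0.340/-0.340; half-tol=0.340, Σhalf²=0.115600
  +B: nom +27.100 → Σnom=4.190; wc +0.260/-0.360 → slack +0.600/-0.700; half-tol=0.310, Σhalf²=0.211700
  -C: nom -25.680 → Σnom=-21.490; wc +0.400/-0.400 → slack +1.000/-1.100; half-tol=0.400, Σhalf²=0.371700
  +D: nom +6.000 → Σnom=-15.490; wc +0.080/-0.125 → slack +1.080/-1.225; half-tol=0.103, Σhalf²=0.382206
Nominal = -15.490. Worst-case = [-15.490 - 1.225, -15.490 + 1.080] = [-16.715, -14.410]. RSS = √0.382206 = 0.618.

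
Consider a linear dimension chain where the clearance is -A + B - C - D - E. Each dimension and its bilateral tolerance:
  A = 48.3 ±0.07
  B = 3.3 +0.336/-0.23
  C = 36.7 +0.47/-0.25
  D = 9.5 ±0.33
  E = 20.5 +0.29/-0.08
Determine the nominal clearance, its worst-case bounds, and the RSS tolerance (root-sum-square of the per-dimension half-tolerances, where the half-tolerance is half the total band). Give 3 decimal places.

nominal=-111.700 wc=[-113.090,-110.634] rss=0.598

Stack each dimension's contribution:
  -A: nom -48.300 → Σnom=-48.300; wc +0.070/-0.070 → slack +0.070/-0.070; half-tol=0.070, Σhalf²=0.004900
  +B: nom +3.300 → Σnom=-45.000; wc +0.336/-0.230 → slack +0.406/-0.300; half-tol=0.283, Σhalf²=0.084989
  -C: nom -36.700 → Σnom=-81.700; wc +0.250/-0.470 → slack +0.656/-0.770; half-tol=0.360, Σhalf²=0.214589
  -D: nom -9.500 → Σnom=-91.200; wc +0.330/-0.330 → slack +0.986/-1.100; half-tol=0.330, Σhalf²=0.323489
  -E: nom -20.500 → Σnom=-111.700; wc +0.080/-0.290 → slack +1.066/-1.390; half-tol=0.185, Σhalf²=0.357714
Nominal = -111.700. Worst-case = [-111.700 - 1.390, -111.700 + 1.066] = [-113.090, -110.634]. RSS = √0.357714 = 0.598.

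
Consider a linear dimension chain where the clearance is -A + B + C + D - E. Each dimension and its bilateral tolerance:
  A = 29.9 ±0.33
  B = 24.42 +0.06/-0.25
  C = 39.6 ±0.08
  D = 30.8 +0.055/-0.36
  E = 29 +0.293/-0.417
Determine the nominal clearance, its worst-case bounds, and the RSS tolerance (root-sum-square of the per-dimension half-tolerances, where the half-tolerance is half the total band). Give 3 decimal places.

nominal=35.920 wc=[34.607,36.862] rss=0.555

Stack each dimension's contribution:
  -A: nom -29.900 → Σnom=-29.900; wc +0.330/-0.330 → slack +0.330/-0.330; half-tol=0.330, Σhalf²=0.108900
  +B: nom +24.420 → Σnom=-5.480; wc +0.060/-0.250 → slack +0.390/-0.580; half-tol=0.155, Σhalf²=0.132925
  +C: nom +39.600 → Σnom=34.120; wc +0.080/-0.080 → slack +0.470/-0.660; half-tol=0.080, Σhalf²=0.139325
  +D: nom +30.800 → Σnom=64.920; wc +0.055/-0.360 → slack +0.525/-1.020; half-tol=0.207, Σhalf²=0.182381
  -E: nom -29.000 → Σnom=35.920; wc +0.417/-0.293 → slack +0.942/-1.313; half-tol=0.355, Σhalf²=0.308406
Nominal = 35.920. Worst-case = [35.920 - 1.313, 35.920 + 0.942] = [34.607, 36.862]. RSS = √0.308406 = 0.555.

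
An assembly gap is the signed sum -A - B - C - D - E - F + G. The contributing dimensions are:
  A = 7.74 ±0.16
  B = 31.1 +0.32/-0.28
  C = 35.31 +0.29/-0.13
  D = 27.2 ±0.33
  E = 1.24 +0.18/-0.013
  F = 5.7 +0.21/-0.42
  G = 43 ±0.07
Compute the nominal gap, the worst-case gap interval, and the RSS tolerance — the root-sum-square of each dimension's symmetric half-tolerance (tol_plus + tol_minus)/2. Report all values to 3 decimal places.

Stack each dimension's contribution:
  -A: nom -7.740 → Σnom=-7.740; wc +0.160/-0.160 → slack +0.160/-0.160; half-tol=0.160, Σhalf²=0.025600
  -B: nom -31.100 → Σnom=-38.840; wc +0.280/-0.320 → slack +0.440/-0.480; half-tol=0.300, Σhalf²=0.115600
  -C: nom -35.310 → Σnom=-74.150; wc +0.130/-0.290 → slack +0.570/-0.770; half-tol=0.210, Σhalf²=0.159700
  -D: nom -27.200 → Σnom=-101.350; wc +0.330/-0.330 → slack +0.900/-1.100; half-tol=0.330, Σhalf²=0.268600
  -E: nom -1.240 → Σnom=-102.590; wc +0.013/-0.180 → slack +0.913/-1.280; half-tol=0.097, Σhalf²=0.277912
  -F: nom -5.700 → Σnom=-108.290; wc +0.420/-0.210 → slack +1.333/-1.490; half-tol=0.315, Σhalf²=0.377137
  +G: nom +43.000 → Σnom=-65.290; wc +0.070/-0.070 → slack +1.403/-1.560; half-tol=0.070, Σhalf²=0.382037
Nominal = -65.290. Worst-case = [-65.290 - 1.560, -65.290 + 1.403] = [-66.850, -63.887]. RSS = √0.382037 = 0.618.

nominal=-65.290 wc=[-66.850,-63.887] rss=0.618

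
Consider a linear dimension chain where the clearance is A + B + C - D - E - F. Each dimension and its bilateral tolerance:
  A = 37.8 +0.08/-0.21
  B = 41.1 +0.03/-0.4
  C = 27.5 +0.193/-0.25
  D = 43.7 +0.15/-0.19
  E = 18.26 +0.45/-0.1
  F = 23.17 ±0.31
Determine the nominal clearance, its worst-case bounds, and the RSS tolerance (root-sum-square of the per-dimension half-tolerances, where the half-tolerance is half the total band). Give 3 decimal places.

nominal=21.270 wc=[19.500,22.173] rss=0.563

Stack each dimension's contribution:
  +A: nom +37.800 → Σnom=37.800; wc +0.080/-0.210 → slack +0.080/-0.210; half-tol=0.145, Σhalf²=0.021025
  +B: nom +41.100 → Σnom=78.900; wc +0.030/-0.400 → slack +0.110/-0.610; half-tol=0.215, Σhalf²=0.067250
  +C: nom +27.500 → Σnom=106.400; wc +0.193/-0.250 → slack +0.303/-0.860; half-tol=0.222, Σhalf²=0.116312
  -D: nom -43.700 → Σnom=62.700; wc +0.190/-0.150 → slack +0.493/-1.010; half-tol=0.170, Σhalf²=0.145212
  -E: nom -18.260 → Σnom=44.440; wc +0.100/-0.450 → slack +0.593/-1.460; half-tol=0.275, Σhalf²=0.220837
  -F: nom -23.170 → Σnom=21.270; wc +0.310/-0.310 → slack +0.903/-1.770; half-tol=0.310, Σhalf²=0.316937
Nominal = 21.270. Worst-case = [21.270 - 1.770, 21.270 + 0.903] = [19.500, 22.173]. RSS = √0.316937 = 0.563.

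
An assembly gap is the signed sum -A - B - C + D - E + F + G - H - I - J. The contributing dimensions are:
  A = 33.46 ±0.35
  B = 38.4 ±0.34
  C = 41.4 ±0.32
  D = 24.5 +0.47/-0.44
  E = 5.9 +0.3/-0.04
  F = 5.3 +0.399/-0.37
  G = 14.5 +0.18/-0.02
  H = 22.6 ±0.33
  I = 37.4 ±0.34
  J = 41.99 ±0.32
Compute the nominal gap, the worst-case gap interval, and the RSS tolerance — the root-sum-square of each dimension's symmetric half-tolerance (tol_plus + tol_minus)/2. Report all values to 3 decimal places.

nominal=-176.850 wc=[-179.980,-173.761] rss=1.030

Stack each dimension's contribution:
  -A: nom -33.460 → Σnom=-33.460; wc +0.350/-0.350 → slack +0.350/-0.350; half-tol=0.350, Σhalf²=0.122500
  -B: nom -38.400 → Σnom=-71.860; wc +0.340/-0.340 → slack +0.690/-0.690; half-tol=0.340, Σhalf²=0.238100
  -C: nom -41.400 → Σnom=-113.260; wc +0.320/-0.320 → slack +1.010/-1.010; half-tol=0.320, Σhalf²=0.340500
  +D: nom +24.500 → Σnom=-88.760; wc +0.470/-0.440 → slack +1.480/-1.450; half-tol=0.455, Σhalf²=0.547525
  -E: nom -5.900 → Σnom=-94.660; wc +0.040/-0.300 → slack +1.520/-1.750; half-tol=0.170, Σhalf²=0.576425
  +F: nom +5.300 → Σnom=-89.360; wc +0.399/-0.370 → slack +1.919/-2.120; half-tol=0.385, Σhalf²=0.724265
  +G: nom +14.500 → Σnom=-74.860; wc +0.180/-0.020 → slack +2.099/-2.140; half-tol=0.100, Σhalf²=0.734265
  -H: nom -22.600 → Σnom=-97.460; wc +0.330/-0.330 → slack +2.429/-2.470; half-tol=0.330, Σhalf²=0.843165
  -I: nom -37.400 → Σnom=-134.860; wc +0.340/-0.340 → slack +2.769/-2.810; half-tol=0.340, Σhalf²=0.958765
  -J: nom -41.990 → Σnom=-176.850; wc +0.320/-0.320 → slack +3.089/-3.130; half-tol=0.320, Σhalf²=1.061165
Nominal = -176.850. Worst-case = [-176.850 - 3.130, -176.850 + 3.089] = [-179.980, -173.761]. RSS = √1.061165 = 1.030.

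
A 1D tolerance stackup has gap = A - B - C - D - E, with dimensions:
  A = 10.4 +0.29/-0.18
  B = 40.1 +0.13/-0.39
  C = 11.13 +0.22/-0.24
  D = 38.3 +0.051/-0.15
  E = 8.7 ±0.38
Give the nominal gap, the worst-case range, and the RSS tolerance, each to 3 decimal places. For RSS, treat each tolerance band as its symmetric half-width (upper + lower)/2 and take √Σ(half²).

Stack each dimension's contribution:
  +A: nom +10.400 → Σnom=10.400; wc +0.290/-0.180 → slack +0.290/-0.180; half-tol=0.235, Σhalf²=0.055225
  -B: nom -40.100 → Σnom=-29.700; wc +0.390/-0.130 → slack +0.680/-0.310; half-tol=0.260, Σhalf²=0.122825
  -C: nom -11.130 → Σnom=-40.830; wc +0.240/-0.220 → slack +0.920/-0.530; half-tol=0.230, Σhalf²=0.175725
  -D: nom -38.300 → Σnom=-79.130; wc +0.150/-0.051 → slack +1.070/-0.581; half-tol=0.100, Σhalf²=0.185825
  -E: nom -8.700 → Σnom=-87.830; wc +0.380/-0.380 → slack +1.450/-0.961; half-tol=0.380, Σhalf²=0.330225
Nominal = -87.830. Worst-case = [-87.830 - 0.961, -87.830 + 1.450] = [-88.791, -86.380]. RSS = √0.330225 = 0.575.

nominal=-87.830 wc=[-88.791,-86.380] rss=0.575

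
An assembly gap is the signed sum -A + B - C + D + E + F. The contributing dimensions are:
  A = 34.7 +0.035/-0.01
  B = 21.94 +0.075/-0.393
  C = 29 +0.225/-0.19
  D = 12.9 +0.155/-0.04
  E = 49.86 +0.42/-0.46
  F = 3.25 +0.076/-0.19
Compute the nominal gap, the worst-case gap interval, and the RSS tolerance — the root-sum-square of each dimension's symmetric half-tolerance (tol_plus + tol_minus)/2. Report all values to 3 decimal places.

Stack each dimension's contribution:
  -A: nom -34.700 → Σnom=-34.700; wc +0.010/-0.035 → slack +0.010/-0.035; half-tol=0.023, Σhalf²=0.000506
  +B: nom +21.940 → Σnom=-12.760; wc +0.075/-0.393 → slack +0.085/-0.428; half-tol=0.234, Σhalf²=0.055262
  -C: nom -29.000 → Σnom=-41.760; wc +0.190/-0.225 → slack +0.275/-0.653; half-tol=0.208, Σhalf²=0.098319
  +D: nom +12.900 → Σnom=-28.860; wc +0.155/-0.040 → slack +0.430/-0.693; half-tol=0.098, Σhalf²=0.107825
  +E: nom +49.860 → Σnom=21.000; wc +0.420/-0.460 → slack +0.850/-1.153; half-tol=0.440, Σhalf²=0.301425
  +F: nom +3.250 → Σnom=24.250; wc +0.076/-0.190 → slack +0.926/-1.343; half-tol=0.133, Σhalf²=0.319114
Nominal = 24.250. Worst-case = [24.250 - 1.343, 24.250 + 0.926] = [22.907, 25.176]. RSS = √0.319114 = 0.565.

nominal=24.250 wc=[22.907,25.176] rss=0.565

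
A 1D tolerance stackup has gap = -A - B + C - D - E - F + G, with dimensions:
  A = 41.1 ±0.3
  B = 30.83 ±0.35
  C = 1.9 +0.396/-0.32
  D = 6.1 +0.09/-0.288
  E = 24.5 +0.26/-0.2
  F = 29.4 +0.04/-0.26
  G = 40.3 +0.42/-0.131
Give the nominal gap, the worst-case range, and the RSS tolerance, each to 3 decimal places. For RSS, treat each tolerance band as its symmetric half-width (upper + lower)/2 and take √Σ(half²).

nominal=-89.730 wc=[-91.221,-87.516] rss=0.726

Stack each dimension's contribution:
  -A: nom -41.100 → Σnom=-41.100; wc +0.300/-0.300 → slack +0.300/-0.300; half-tol=0.300, Σhalf²=0.090000
  -B: nom -30.830 → Σnom=-71.930; wc +0.350/-0.350 → slack +0.650/-0.650; half-tol=0.350, Σhalf²=0.212500
  +C: nom +1.900 → Σnom=-70.030; wc +0.396/-0.320 → slack +1.046/-0.970; half-tol=0.358, Σhalf²=0.340664
  -D: nom -6.100 → Σnom=-76.130; wc +0.288/-0.090 → slack +1.334/-1.060; half-tol=0.189, Σhalf²=0.376385
  -E: nom -24.500 → Σnom=-100.630; wc +0.200/-0.260 → slack +1.534/-1.320; half-tol=0.230, Σhalf²=0.429285
  -F: nom -29.400 → Σnom=-130.030; wc +0.260/-0.040 → slack +1.794/-1.360; half-tol=0.150, Σhalf²=0.451785
  +G: nom +40.300 → Σnom=-89.730; wc +0.420/-0.131 → slack +2.214/-1.491; half-tol=0.275, Σhalf²=0.527685
Nominal = -89.730. Worst-case = [-89.730 - 1.491, -89.730 + 2.214] = [-91.221, -87.516]. RSS = √0.527685 = 0.726.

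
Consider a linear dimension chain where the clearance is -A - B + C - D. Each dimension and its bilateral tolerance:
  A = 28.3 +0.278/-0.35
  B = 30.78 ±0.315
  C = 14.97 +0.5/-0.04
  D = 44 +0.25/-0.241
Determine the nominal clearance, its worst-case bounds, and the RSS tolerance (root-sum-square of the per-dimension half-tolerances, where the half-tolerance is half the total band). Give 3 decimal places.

nominal=-88.110 wc=[-88.993,-86.704] rss=0.575

Stack each dimension's contribution:
  -A: nom -28.300 → Σnom=-28.300; wc +0.350/-0.278 → slack +0.350/-0.278; half-tol=0.314, Σhalf²=0.098596
  -B: nom -30.780 → Σnom=-59.080; wc +0.315/-0.315 → slack +0.665/-0.593; half-tol=0.315, Σhalf²=0.197821
  +C: nom +14.970 → Σnom=-44.110; wc +0.500/-0.040 → slack +1.165/-0.633; half-tol=0.270, Σhalf²=0.270721
  -D: nom -44.000 → Σnom=-88.110; wc +0.241/-0.250 → slack +1.406/-0.883; half-tol=0.245, Σhalf²=0.330991
Nominal = -88.110. Worst-case = [-88.110 - 0.883, -88.110 + 1.406] = [-88.993, -86.704]. RSS = √0.330991 = 0.575.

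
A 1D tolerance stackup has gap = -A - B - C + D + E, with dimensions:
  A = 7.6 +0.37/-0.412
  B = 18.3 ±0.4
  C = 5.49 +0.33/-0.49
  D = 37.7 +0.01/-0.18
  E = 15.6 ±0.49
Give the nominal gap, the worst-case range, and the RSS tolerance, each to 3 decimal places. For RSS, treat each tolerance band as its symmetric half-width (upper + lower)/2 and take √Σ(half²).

nominal=21.910 wc=[20.140,23.712] rss=0.854

Stack each dimension's contribution:
  -A: nom -7.600 → Σnom=-7.600; wc +0.412/-0.370 → slack +0.412/-0.370; half-tol=0.391, Σhalf²=0.152881
  -B: nom -18.300 → Σnom=-25.900; wc +0.400/-0.400 → slack +0.812/-0.770; half-tol=0.400, Σhalf²=0.312881
  -C: nom -5.490 → Σnom=-31.390; wc +0.490/-0.330 → slack +1.302/-1.100; half-tol=0.410, Σhalf²=0.480981
  +D: nom +37.700 → Σnom=6.310; wc +0.010/-0.180 → slack +1.312/-1.280; half-tol=0.095, Σhalf²=0.490006
  +E: nom +15.600 → Σnom=21.910; wc +0.490/-0.490 → slack +1.802/-1.770; half-tol=0.490, Σhalf²=0.730106
Nominal = 21.910. Worst-case = [21.910 - 1.770, 21.910 + 1.802] = [20.140, 23.712]. RSS = √0.730106 = 0.854.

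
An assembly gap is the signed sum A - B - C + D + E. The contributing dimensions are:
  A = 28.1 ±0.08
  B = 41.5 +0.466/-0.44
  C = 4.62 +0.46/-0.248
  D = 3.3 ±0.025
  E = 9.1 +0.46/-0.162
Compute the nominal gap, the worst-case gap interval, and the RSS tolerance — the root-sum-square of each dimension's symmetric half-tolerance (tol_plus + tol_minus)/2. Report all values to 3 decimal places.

Stack each dimension's contribution:
  +A: nom +28.100 → Σnom=28.100; wc +0.080/-0.080 → slack +0.080/-0.080; half-tol=0.080, Σhalf²=0.006400
  -B: nom -41.500 → Σnom=-13.400; wc +0.440/-0.466 → slack +0.520/-0.546; half-tol=0.453, Σhalf²=0.211609
  -C: nom -4.620 → Σnom=-18.020; wc +0.248/-0.460 → slack +0.768/-1.006; half-tol=0.354, Σhalf²=0.336925
  +D: nom +3.300 → Σnom=-14.720; wc +0.025/-0.025 → slack +0.793/-1.031; half-tol=0.025, Σhalf²=0.337550
  +E: nom +9.100 → Σnom=-5.620; wc +0.460/-0.162 → slack +1.253/-1.193; half-tol=0.311, Σhalf²=0.434271
Nominal = -5.620. Worst-case = [-5.620 - 1.193, -5.620 + 1.253] = [-6.813, -4.367]. RSS = √0.434271 = 0.659.

nominal=-5.620 wc=[-6.813,-4.367] rss=0.659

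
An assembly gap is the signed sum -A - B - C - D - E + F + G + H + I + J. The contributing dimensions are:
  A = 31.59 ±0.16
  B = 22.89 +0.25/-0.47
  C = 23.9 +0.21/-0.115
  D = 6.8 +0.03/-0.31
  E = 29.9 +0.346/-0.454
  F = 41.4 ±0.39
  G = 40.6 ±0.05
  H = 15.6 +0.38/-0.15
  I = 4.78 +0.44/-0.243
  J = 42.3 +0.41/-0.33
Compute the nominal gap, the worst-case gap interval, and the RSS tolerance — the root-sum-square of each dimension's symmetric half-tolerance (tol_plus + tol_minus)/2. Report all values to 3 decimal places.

Stack each dimension's contribution:
  -A: nom -31.590 → Σnom=-31.590; wc +0.160/-0.160 → slack +0.160/-0.160; half-tol=0.160, Σhalf²=0.025600
  -B: nom -22.890 → Σnom=-54.480; wc +0.470/-0.250 → slack +0.630/-0.410; half-tol=0.360, Σhalf²=0.155200
  -C: nom -23.900 → Σnom=-78.380; wc +0.115/-0.210 → slack +0.745/-0.620; half-tol=0.163, Σhalf²=0.181606
  -D: nom -6.800 → Σnom=-85.180; wc +0.310/-0.030 → slack +1.055/-0.650; half-tol=0.170, Σhalf²=0.210506
  -E: nom -29.900 → Σnom=-115.080; wc +0.454/-0.346 → slack +1.509/-0.996; half-tol=0.400, Σhalf²=0.370506
  +F: nom +41.400 → Σnom=-73.680; wc +0.390/-0.390 → slack +1.899/-1.386; half-tol=0.390, Σhalf²=0.522606
  +G: nom +40.600 → Σnom=-33.080; wc +0.050/-0.050 → slack +1.949/-1.436; half-tol=0.050, Σhalf²=0.525106
  +H: nom +15.600 → Σnom=-17.480; wc +0.380/-0.150 → slack +2.329/-1.586; half-tol=0.265, Σhalf²=0.595331
  +I: nom +4.780 → Σnom=-12.700; wc +0.440/-0.243 → slack +2.769/-1.829; half-tol=0.342, Σhalf²=0.711954
  +J: nom +42.300 → Σnom=29.600; wc +0.410/-0.330 → slack +3.179/-2.159; half-tol=0.370, Σhalf²=0.848854
Nominal = 29.600. Worst-case = [29.600 - 2.159, 29.600 + 3.179] = [27.441, 32.779]. RSS = √0.848854 = 0.921.

nominal=29.600 wc=[27.441,32.779] rss=0.921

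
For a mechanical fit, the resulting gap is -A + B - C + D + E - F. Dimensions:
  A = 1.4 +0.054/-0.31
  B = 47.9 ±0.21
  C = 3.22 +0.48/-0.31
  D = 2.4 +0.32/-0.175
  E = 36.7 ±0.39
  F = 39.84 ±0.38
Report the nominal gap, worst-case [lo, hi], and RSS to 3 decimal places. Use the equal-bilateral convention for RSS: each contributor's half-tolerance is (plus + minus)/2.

nominal=42.540 wc=[40.851,44.460] rss=0.769

Stack each dimension's contribution:
  -A: nom -1.400 → Σnom=-1.400; wc +0.310/-0.054 → slack +0.310/-0.054; half-tol=0.182, Σhalf²=0.033124
  +B: nom +47.900 → Σnom=46.500; wc +0.210/-0.210 → slack +0.520/-0.264; half-tol=0.210, Σhalf²=0.077224
  -C: nom -3.220 → Σnom=43.280; wc +0.310/-0.480 → slack +0.830/-0.744; half-tol=0.395, Σhalf²=0.233249
  +D: nom +2.400 → Σnom=45.680; wc +0.320/-0.175 → slack +1.150/-0.919; half-tol=0.247, Σhalf²=0.294505
  +E: nom +36.700 → Σnom=82.380; wc +0.390/-0.390 → slack +1.540/-1.309; half-tol=0.390, Σhalf²=0.446605
  -F: nom -39.840 → Σnom=42.540; wc +0.380/-0.380 → slack +1.920/-1.689; half-tol=0.380, Σhalf²=0.591005
Nominal = 42.540. Worst-case = [42.540 - 1.689, 42.540 + 1.920] = [40.851, 44.460]. RSS = √0.591005 = 0.769.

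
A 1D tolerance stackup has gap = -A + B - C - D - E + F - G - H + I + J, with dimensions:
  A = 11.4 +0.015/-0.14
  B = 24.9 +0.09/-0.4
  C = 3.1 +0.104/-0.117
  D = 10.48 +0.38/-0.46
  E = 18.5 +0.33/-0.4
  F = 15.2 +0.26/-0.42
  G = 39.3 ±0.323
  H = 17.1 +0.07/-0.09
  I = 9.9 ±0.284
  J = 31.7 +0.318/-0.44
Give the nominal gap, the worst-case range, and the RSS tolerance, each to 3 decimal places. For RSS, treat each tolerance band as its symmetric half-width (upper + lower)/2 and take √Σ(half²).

nominal=-18.180 wc=[-20.946,-15.698] rss=0.916

Stack each dimension's contribution:
  -A: nom -11.400 → Σnom=-11.400; wc +0.140/-0.015 → slack +0.140/-0.015; half-tol=0.078, Σhalf²=0.006006
  +B: nom +24.900 → Σnom=13.500; wc +0.090/-0.400 → slack +0.230/-0.415; half-tol=0.245, Σhalf²=0.066031
  -C: nom -3.100 → Σnom=10.400; wc +0.117/-0.104 → slack +0.347/-0.519; half-tol=0.111, Σhalf²=0.078242
  -D: nom -10.480 → Σnom=-0.080; wc +0.460/-0.380 → slack +0.807/-0.899; half-tol=0.420, Σhalf²=0.254642
  -E: nom -18.500 → Σnom=-18.580; wc +0.400/-0.330 → slack +1.207/-1.229; half-tol=0.365, Σhalf²=0.387867
  +F: nom +15.200 → Σnom=-3.380; wc +0.260/-0.420 → slack +1.467/-1.649; half-tol=0.340, Σhalf²=0.503467
  -G: nom -39.300 → Σnom=-42.680; wc +0.323/-0.323 → slack +1.790/-1.972; half-tol=0.323, Σhalf²=0.607796
  -H: nom -17.100 → Σnom=-59.780; wc +0.090/-0.070 → slack +1.880/-2.042; half-tol=0.080, Σhalf²=0.614196
  +I: nom +9.900 → Σnom=-49.880; wc +0.284/-0.284 → slack +2.164/-2.326; half-tol=0.284, Σhalf²=0.694851
  +J: nom +31.700 → Σnom=-18.180; wc +0.318/-0.440 → slack +2.482/-2.766; half-tol=0.379, Σhalf²=0.838492
Nominal = -18.180. Worst-case = [-18.180 - 2.766, -18.180 + 2.482] = [-20.946, -15.698]. RSS = √0.838492 = 0.916.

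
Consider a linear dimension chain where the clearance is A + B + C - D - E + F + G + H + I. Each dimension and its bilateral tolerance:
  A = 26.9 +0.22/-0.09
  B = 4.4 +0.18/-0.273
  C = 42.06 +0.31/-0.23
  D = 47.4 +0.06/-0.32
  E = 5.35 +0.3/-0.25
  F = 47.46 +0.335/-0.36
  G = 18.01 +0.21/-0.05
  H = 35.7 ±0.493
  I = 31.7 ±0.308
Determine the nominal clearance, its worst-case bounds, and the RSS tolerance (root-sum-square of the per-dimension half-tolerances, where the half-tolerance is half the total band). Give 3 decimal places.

Stack each dimension's contribution:
  +A: nom +26.900 → Σnom=26.900; wc +0.220/-0.090 → slack +0.220/-0.090; half-tol=0.155, Σhalf²=0.024025
  +B: nom +4.400 → Σnom=31.300; wc +0.180/-0.273 → slack +0.400/-0.363; half-tol=0.227, Σhalf²=0.075327
  +C: nom +42.060 → Σnom=73.360; wc +0.310/-0.230 → slack +0.710/-0.593; half-tol=0.270, Σhalf²=0.148227
  -D: nom -47.400 → Σnom=25.960; wc +0.320/-0.060 → slack +1.030/-0.653; half-tol=0.190, Σhalf²=0.184327
  -E: nom -5.350 → Σnom=20.610; wc +0.250/-0.300 → slack +1.280/-0.953; half-tol=0.275, Σhalf²=0.259952
  +F: nom +47.460 → Σnom=68.070; wc +0.335/-0.360 → slack +1.615/-1.313; half-tol=0.348, Σhalf²=0.380709
  +G: nom +18.010 → Σnom=86.080; wc +0.210/-0.050 → slack +1.825/-1.363; half-tol=0.130, Σhalf²=0.397609
  +H: nom +35.700 → Σnom=121.780; wc +0.493/-0.493 → slack +2.318/-1.856; half-tol=0.493, Σhalf²=0.640657
  +I: nom +31.700 → Σnom=153.480; wc +0.308/-0.308 → slack +2.626/-2.164; half-tol=0.308, Σhalf²=0.735521
Nominal = 153.480. Worst-case = [153.480 - 2.164, 153.480 + 2.626] = [151.316, 156.106]. RSS = √0.735521 = 0.858.

nominal=153.480 wc=[151.316,156.106] rss=0.858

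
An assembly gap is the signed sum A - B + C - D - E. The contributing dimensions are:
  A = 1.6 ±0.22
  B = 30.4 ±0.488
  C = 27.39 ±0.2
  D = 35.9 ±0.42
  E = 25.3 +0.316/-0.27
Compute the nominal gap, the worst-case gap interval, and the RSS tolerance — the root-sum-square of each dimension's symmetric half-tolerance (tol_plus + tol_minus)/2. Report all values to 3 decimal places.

nominal=-62.610 wc=[-64.254,-61.012] rss=0.767

Stack each dimension's contribution:
  +A: nom +1.600 → Σnom=1.600; wc +0.220/-0.220 → slack +0.220/-0.220; half-tol=0.220, Σhalf²=0.048400
  -B: nom -30.400 → Σnom=-28.800; wc +0.488/-0.488 → slack +0.708/-0.708; half-tol=0.488, Σhalf²=0.286544
  +C: nom +27.390 → Σnom=-1.410; wc +0.200/-0.200 → slack +0.908/-0.908; half-tol=0.200, Σhalf²=0.326544
  -D: nom -35.900 → Σnom=-37.310; wc +0.420/-0.420 → slack +1.328/-1.328; half-tol=0.420, Σhalf²=0.502944
  -E: nom -25.300 → Σnom=-62.610; wc +0.270/-0.316 → slack +1.598/-1.644; half-tol=0.293, Σhalf²=0.588793
Nominal = -62.610. Worst-case = [-62.610 - 1.644, -62.610 + 1.598] = [-64.254, -61.012]. RSS = √0.588793 = 0.767.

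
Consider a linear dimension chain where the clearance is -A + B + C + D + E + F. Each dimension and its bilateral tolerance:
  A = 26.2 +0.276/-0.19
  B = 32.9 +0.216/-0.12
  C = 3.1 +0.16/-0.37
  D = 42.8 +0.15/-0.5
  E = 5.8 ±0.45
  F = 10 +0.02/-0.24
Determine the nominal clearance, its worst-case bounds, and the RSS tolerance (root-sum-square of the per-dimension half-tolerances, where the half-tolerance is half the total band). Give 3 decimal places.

nominal=68.400 wc=[66.444,69.586] rss=0.691

Stack each dimension's contribution:
  -A: nom -26.200 → Σnom=-26.200; wc +0.190/-0.276 → slack +0.190/-0.276; half-tol=0.233, Σhalf²=0.054289
  +B: nom +32.900 → Σnom=6.700; wc +0.216/-0.120 → slack +0.406/-0.396; half-tol=0.168, Σhalf²=0.082513
  +C: nom +3.100 → Σnom=9.800; wc +0.160/-0.370 → slack +0.566/-0.766; half-tol=0.265, Σhalf²=0.152738
  +D: nom +42.800 → Σnom=52.600; wc +0.150/-0.500 → slack +0.716/-1.266; half-tol=0.325, Σhalf²=0.258363
  +E: nom +5.800 → Σnom=58.400; wc +0.450/-0.450 → slack +1.166/-1.716; half-tol=0.450, Σhalf²=0.460863
  +F: nom +10.000 → Σnom=68.400; wc +0.020/-0.240 → slack +1.186/-1.956; half-tol=0.130, Σhalf²=0.477763
Nominal = 68.400. Worst-case = [68.400 - 1.956, 68.400 + 1.186] = [66.444, 69.586]. RSS = √0.477763 = 0.691.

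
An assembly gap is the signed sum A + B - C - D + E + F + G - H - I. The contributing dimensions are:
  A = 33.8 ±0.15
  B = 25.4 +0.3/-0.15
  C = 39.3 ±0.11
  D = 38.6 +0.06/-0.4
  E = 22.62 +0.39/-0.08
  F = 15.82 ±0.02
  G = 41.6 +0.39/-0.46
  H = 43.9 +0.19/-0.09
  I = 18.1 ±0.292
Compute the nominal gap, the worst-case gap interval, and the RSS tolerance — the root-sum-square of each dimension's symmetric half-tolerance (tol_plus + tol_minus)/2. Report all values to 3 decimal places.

Stack each dimension's contribution:
  +A: nom +33.800 → Σnom=33.800; wc +0.150/-0.150 → slack +0.150/-0.150; half-tol=0.150, Σhalf²=0.022500
  +B: nom +25.400 → Σnom=59.200; wc +0.300/-0.150 → slack +0.450/-0.300; half-tol=0.225, Σhalf²=0.073125
  -C: nom -39.300 → Σnom=19.900; wc +0.110/-0.110 → slack +0.560/-0.410; half-tol=0.110, Σhalf²=0.085225
  -D: nom -38.600 → Σnom=-18.700; wc +0.400/-0.060 → slack +0.960/-0.470; half-tol=0.230, Σhalf²=0.138125
  +E: nom +22.620 → Σnom=3.920; wc +0.390/-0.080 → slack +1.350/-0.550; half-tol=0.235, Σhalf²=0.193350
  +F: nom +15.820 → Σnom=19.740; wc +0.020/-0.020 → slack +1.370/-0.570; half-tol=0.020, Σhalf²=0.193750
  +G: nom +41.600 → Σnom=61.340; wc +0.390/-0.460 → slack +1.760/-1.030; half-tol=0.425, Σhalf²=0.374375
  -H: nom -43.900 → Σnom=17.440; wc +0.090/-0.190 → slack +1.850/-1.220; half-tol=0.140, Σhalf²=0.393975
  -I: nom -18.100 → Σnom=-0.660; wc +0.292/-0.292 → slack +2.142/-1.512; half-tol=0.292, Σhalf²=0.479239
Nominal = -0.660. Worst-case = [-0.660 - 1.512, -0.660 + 2.142] = [-2.172, 1.482]. RSS = √0.479239 = 0.692.

nominal=-0.660 wc=[-2.172,1.482] rss=0.692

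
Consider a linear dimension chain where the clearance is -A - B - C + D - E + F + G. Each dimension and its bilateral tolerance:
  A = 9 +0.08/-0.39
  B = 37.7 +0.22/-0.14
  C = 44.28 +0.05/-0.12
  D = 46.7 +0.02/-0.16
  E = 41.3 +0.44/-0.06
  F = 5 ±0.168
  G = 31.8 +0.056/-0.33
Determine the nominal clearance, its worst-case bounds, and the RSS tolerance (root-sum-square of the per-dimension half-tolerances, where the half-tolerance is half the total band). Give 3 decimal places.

nominal=-48.780 wc=[-50.228,-47.826] rss=0.481

Stack each dimension's contribution:
  -A: nom -9.000 → Σnom=-9.000; wc +0.390/-0.080 → slack +0.390/-0.080; half-tol=0.235, Σhalf²=0.055225
  -B: nom -37.700 → Σnom=-46.700; wc +0.140/-0.220 → slack +0.530/-0.300; half-tol=0.180, Σhalf²=0.087625
  -C: nom -44.280 → Σnom=-90.980; wc +0.120/-0.050 → slack +0.650/-0.350; half-tol=0.085, Σhalf²=0.094850
  +D: nom +46.700 → Σnom=-44.280; wc +0.020/-0.160 → slack +0.670/-0.510; half-tol=0.090, Σhalf²=0.102950
  -E: nom -41.300 → Σnom=-85.580; wc +0.060/-0.440 → slack +0.730/-0.950; half-tol=0.250, Σhalf²=0.165450
  +F: nom +5.000 → Σnom=-80.580; wc +0.168/-0.168 → slack +0.898/-1.118; half-tol=0.168, Σhalf²=0.193674
  +G: nom +31.800 → Σnom=-48.780; wc +0.056/-0.330 → slack +0.954/-1.448; half-tol=0.193, Σhalf²=0.230923
Nominal = -48.780. Worst-case = [-48.780 - 1.448, -48.780 + 0.954] = [-50.228, -47.826]. RSS = √0.230923 = 0.481.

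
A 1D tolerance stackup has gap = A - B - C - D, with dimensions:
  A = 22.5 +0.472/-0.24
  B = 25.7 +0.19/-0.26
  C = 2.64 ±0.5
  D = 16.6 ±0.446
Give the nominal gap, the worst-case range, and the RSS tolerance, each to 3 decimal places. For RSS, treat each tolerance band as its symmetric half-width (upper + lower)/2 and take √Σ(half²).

Stack each dimension's contribution:
  +A: nom +22.500 → Σnom=22.500; wc +0.472/-0.240 → slack +0.472/-0.240; half-tol=0.356, Σhalf²=0.126736
  -B: nom -25.700 → Σnom=-3.200; wc +0.260/-0.190 → slack +0.732/-0.430; half-tol=0.225, Σhalf²=0.177361
  -C: nom -2.640 → Σnom=-5.840; wc +0.500/-0.500 → slack +1.232/-0.930; half-tol=0.500, Σhalf²=0.427361
  -D: nom -16.600 → Σnom=-22.440; wc +0.446/-0.446 → slack +1.678/-1.376; half-tol=0.446, Σhalf²=0.626277
Nominal = -22.440. Worst-case = [-22.440 - 1.376, -22.440 + 1.678] = [-23.816, -20.762]. RSS = √0.626277 = 0.791.

nominal=-22.440 wc=[-23.816,-20.762] rss=0.791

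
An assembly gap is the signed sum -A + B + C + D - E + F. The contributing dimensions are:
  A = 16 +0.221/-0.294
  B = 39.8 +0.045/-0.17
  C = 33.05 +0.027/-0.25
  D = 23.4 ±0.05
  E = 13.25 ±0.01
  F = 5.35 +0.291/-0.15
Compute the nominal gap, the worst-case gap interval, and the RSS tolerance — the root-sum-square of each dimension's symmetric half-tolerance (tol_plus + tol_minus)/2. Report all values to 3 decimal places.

Stack each dimension's contribution:
  -A: nom -16.000 → Σnom=-16.000; wc +0.294/-0.221 → slack +0.294/-0.221; half-tol=0.258, Σhalf²=0.066306
  +B: nom +39.800 → Σnom=23.800; wc +0.045/-0.170 → slack +0.339/-0.391; half-tol=0.108, Σhalf²=0.077863
  +C: nom +33.050 → Σnom=56.850; wc +0.027/-0.250 → slack +0.366/-0.641; half-tol=0.139, Σhalf²=0.097045
  +D: nom +23.400 → Σnom=80.250; wc +0.050/-0.050 → slack +0.416/-0.691; half-tol=0.050, Σhalf²=0.099545
  -E: nom -13.250 → Σnom=67.000; wc +0.010/-0.010 → slack +0.426/-0.701; half-tol=0.010, Σhalf²=0.099645
  +F: nom +5.350 → Σnom=72.350; wc +0.291/-0.150 → slack +0.717/-0.851; half-tol=0.220, Σhalf²=0.148265
Nominal = 72.350. Worst-case = [72.350 - 0.851, 72.350 + 0.717] = [71.499, 73.067]. RSS = √0.148265 = 0.385.

nominal=72.350 wc=[71.499,73.067] rss=0.385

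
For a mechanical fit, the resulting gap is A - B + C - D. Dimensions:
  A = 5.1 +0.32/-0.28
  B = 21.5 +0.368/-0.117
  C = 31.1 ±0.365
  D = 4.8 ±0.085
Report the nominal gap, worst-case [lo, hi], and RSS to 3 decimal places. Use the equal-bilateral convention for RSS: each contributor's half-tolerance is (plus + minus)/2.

Stack each dimension's contribution:
  +A: nom +5.100 → Σnom=5.100; wc +0.320/-0.280 → slack +0.320/-0.280; half-tol=0.300, Σhalf²=0.090000
  -B: nom -21.500 → Σnom=-16.400; wc +0.117/-0.368 → slack +0.437/-0.648; half-tol=0.242, Σhalf²=0.148806
  +C: nom +31.100 → Σnom=14.700; wc +0.365/-0.365 → slack +0.802/-1.013; half-tol=0.365, Σhalf²=0.282031
  -D: nom -4.800 → Σnom=9.900; wc +0.085/-0.085 → slack +0.887/-1.098; half-tol=0.085, Σhalf²=0.289256
Nominal = 9.900. Worst-case = [9.900 - 1.098, 9.900 + 0.887] = [8.802, 10.787]. RSS = √0.289256 = 0.538.

nominal=9.900 wc=[8.802,10.787] rss=0.538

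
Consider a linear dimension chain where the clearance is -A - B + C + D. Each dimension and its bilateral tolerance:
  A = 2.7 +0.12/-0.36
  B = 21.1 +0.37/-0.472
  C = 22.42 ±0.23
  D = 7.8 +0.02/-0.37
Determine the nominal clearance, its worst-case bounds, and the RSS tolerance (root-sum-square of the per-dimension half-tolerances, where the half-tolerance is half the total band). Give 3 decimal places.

Stack each dimension's contribution:
  -A: nom -2.700 → Σnom=-2.700; wc +0.360/-0.120 → slack +0.360/-0.120; half-tol=0.240, Σhalf²=0.057600
  -B: nom -21.100 → Σnom=-23.800; wc +0.472/-0.370 → slack +0.832/-0.490; half-tol=0.421, Σhalf²=0.234841
  +C: nom +22.420 → Σnom=-1.380; wc +0.230/-0.230 → slack +1.062/-0.720; half-tol=0.230, Σhalf²=0.287741
  +D: nom +7.800 → Σnom=6.420; wc +0.020/-0.370 → slack +1.082/-1.090; half-tol=0.195, Σhalf²=0.325766
Nominal = 6.420. Worst-case = [6.420 - 1.090, 6.420 + 1.082] = [5.330, 7.502]. RSS = √0.325766 = 0.571.

nominal=6.420 wc=[5.330,7.502] rss=0.571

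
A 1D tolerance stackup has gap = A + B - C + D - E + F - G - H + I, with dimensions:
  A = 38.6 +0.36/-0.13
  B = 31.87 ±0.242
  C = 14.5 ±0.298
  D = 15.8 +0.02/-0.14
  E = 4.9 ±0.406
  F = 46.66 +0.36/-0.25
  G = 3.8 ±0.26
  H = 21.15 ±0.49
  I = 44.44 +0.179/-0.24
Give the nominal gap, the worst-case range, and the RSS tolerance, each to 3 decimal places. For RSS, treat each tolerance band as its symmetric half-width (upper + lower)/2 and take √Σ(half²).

nominal=133.020 wc=[130.564,135.635] rss=0.907

Stack each dimension's contribution:
  +A: nom +38.600 → Σnom=38.600; wc +0.360/-0.130 → slack +0.360/-0.130; half-tol=0.245, Σhalf²=0.060025
  +B: nom +31.870 → Σnom=70.470; wc +0.242/-0.242 → slack +0.602/-0.372; half-tol=0.242, Σhalf²=0.118589
  -C: nom -14.500 → Σnom=55.970; wc +0.298/-0.298 → slack +0.900/-0.670; half-tol=0.298, Σhalf²=0.207393
  +D: nom +15.800 → Σnom=71.770; wc +0.020/-0.140 → slack +0.920/-0.810; half-tol=0.080, Σhalf²=0.213793
  -E: nom -4.900 → Σnom=66.870; wc +0.406/-0.406 → slack +1.326/-1.216; half-tol=0.406, Σhalf²=0.378629
  +F: nom +46.660 → Σnom=113.530; wc +0.360/-0.250 → slack +1.686/-1.466; half-tol=0.305, Σhalf²=0.471654
  -G: nom -3.800 → Σnom=109.730; wc +0.260/-0.260 → slack +1.946/-1.726; half-tol=0.260, Σhalf²=0.539254
  -H: nom -21.150 → Σnom=88.580; wc +0.490/-0.490 → slack +2.436/-2.216; half-tol=0.490, Σhalf²=0.779354
  +I: nom +44.440 → Σnom=133.020; wc +0.179/-0.240 → slack +2.615/-2.456; half-tol=0.209, Σhalf²=0.823244
Nominal = 133.020. Worst-case = [133.020 - 2.456, 133.020 + 2.615] = [130.564, 135.635]. RSS = √0.823244 = 0.907.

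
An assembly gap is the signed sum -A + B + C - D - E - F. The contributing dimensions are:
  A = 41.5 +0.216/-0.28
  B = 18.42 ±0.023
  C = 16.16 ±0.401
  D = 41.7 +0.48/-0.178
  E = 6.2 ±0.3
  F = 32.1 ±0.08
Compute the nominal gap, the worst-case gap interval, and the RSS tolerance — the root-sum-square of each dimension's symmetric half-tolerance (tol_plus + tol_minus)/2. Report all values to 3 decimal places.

nominal=-86.920 wc=[-88.420,-85.658] rss=0.654

Stack each dimension's contribution:
  -A: nom -41.500 → Σnom=-41.500; wc +0.280/-0.216 → slack +0.280/-0.216; half-tol=0.248, Σhalf²=0.061504
  +B: nom +18.420 → Σnom=-23.080; wc +0.023/-0.023 → slack +0.303/-0.239; half-tol=0.023, Σhalf²=0.062033
  +C: nom +16.160 → Σnom=-6.920; wc +0.401/-0.401 → slack +0.704/-0.640; half-tol=0.401, Σhalf²=0.222834
  -D: nom -41.700 → Σnom=-48.620; wc +0.178/-0.480 → slack +0.882/-1.120; half-tol=0.329, Σhalf²=0.331075
  -E: nom -6.200 → Σnom=-54.820; wc +0.300/-0.300 → slack +1.182/-1.420; half-tol=0.300, Σhalf²=0.421075
  -F: nom -32.100 → Σnom=-86.920; wc +0.080/-0.080 → slack +1.262/-1.500; half-tol=0.080, Σhalf²=0.427475
Nominal = -86.920. Worst-case = [-86.920 - 1.500, -86.920 + 1.262] = [-88.420, -85.658]. RSS = √0.427475 = 0.654.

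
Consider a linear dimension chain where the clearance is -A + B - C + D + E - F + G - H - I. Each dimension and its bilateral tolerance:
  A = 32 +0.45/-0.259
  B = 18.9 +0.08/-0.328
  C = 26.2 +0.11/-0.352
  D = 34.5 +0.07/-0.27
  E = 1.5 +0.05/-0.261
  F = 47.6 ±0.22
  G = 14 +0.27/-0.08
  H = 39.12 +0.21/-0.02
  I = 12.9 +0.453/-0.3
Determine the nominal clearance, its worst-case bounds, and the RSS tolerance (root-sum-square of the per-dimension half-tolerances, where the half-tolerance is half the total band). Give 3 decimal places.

Stack each dimension's contribution:
  -A: nom -32.000 → Σnom=-32.000; wc +0.259/-0.450 → slack +0.259/-0.450; half-tol=0.355, Σhalf²=0.125670
  +B: nom +18.900 → Σnom=-13.100; wc +0.080/-0.328 → slack +0.339/-0.778; half-tol=0.204, Σhalf²=0.167286
  -C: nom -26.200 → Σnom=-39.300; wc +0.352/-0.110 → slack +0.691/-0.888; half-tol=0.231, Σhalf²=0.220647
  +D: nom +34.500 → Σnom=-4.800; wc +0.070/-0.270 → slack +0.761/-1.158; half-tol=0.170, Σhalf²=0.249547
  +E: nom +1.500 → Σnom=-3.300; wc +0.050/-0.261 → slack +0.811/-1.419; half-tol=0.155, Σhalf²=0.273728
  -F: nom -47.600 → Σnom=-50.900; wc +0.220/-0.220 → slack +1.031/-1.639; half-tol=0.220, Σhalf²=0.322128
  +G: nom +14.000 → Σnom=-36.900; wc +0.270/-0.080 → slack +1.301/-1.719; half-tol=0.175, Σhalf²=0.352753
  -H: nom -39.120 → Σnom=-76.020; wc +0.020/-0.210 → slack +1.321/-1.929; half-tol=0.115, Σhalf²=0.365978
  -I: nom -12.900 → Σnom=-88.920; wc +0.300/-0.453 → slack +1.621/-2.382; half-tol=0.377, Σhalf²=0.507730
Nominal = -88.920. Worst-case = [-88.920 - 2.382, -88.920 + 1.621] = [-91.302, -87.299]. RSS = √0.507730 = 0.713.

nominal=-88.920 wc=[-91.302,-87.299] rss=0.713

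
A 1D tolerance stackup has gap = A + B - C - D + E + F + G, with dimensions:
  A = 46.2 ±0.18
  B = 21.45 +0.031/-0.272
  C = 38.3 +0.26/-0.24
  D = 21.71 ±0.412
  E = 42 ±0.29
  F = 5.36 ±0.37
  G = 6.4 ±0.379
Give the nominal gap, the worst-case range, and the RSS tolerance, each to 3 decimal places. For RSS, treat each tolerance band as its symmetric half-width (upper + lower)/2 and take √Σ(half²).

Stack each dimension's contribution:
  +A: nom +46.200 → Σnom=46.200; wc +0.180/-0.180 → slack +0.180/-0.180; half-tol=0.180, Σhalf²=0.032400
  +B: nom +21.450 → Σnom=67.650; wc +0.031/-0.272 → slack +0.211/-0.452; half-tol=0.152, Σhalf²=0.055352
  -C: nom -38.300 → Σnom=29.350; wc +0.240/-0.260 → slack +0.451/-0.712; half-tol=0.250, Σhalf²=0.117852
  -D: nom -21.710 → Σnom=7.640; wc +0.412/-0.412 → slack +0.863/-1.124; half-tol=0.412, Σhalf²=0.287596
  +E: nom +42.000 → Σnom=49.640; wc +0.290/-0.290 → slack +1.153/-1.414; half-tol=0.290, Σhalf²=0.371696
  +F: nom +5.360 → Σnom=55.000; wc +0.370/-0.370 → slack +1.523/-1.784; half-tol=0.370, Σhalf²=0.508596
  +G: nom +6.400 → Σnom=61.400; wc +0.379/-0.379 → slack +1.902/-2.163; half-tol=0.379, Σhalf²=0.652237
Nominal = 61.400. Worst-case = [61.400 - 2.163, 61.400 + 1.902] = [59.237, 63.302]. RSS = √0.652237 = 0.808.

nominal=61.400 wc=[59.237,63.302] rss=0.808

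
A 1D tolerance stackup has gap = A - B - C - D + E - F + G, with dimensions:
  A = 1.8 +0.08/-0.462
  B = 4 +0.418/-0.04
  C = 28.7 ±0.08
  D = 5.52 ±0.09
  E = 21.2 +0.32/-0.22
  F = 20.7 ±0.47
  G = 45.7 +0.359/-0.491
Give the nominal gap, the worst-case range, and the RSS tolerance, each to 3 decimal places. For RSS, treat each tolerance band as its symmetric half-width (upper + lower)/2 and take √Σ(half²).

nominal=9.780 wc=[7.549,11.219] rss=0.784

Stack each dimension's contribution:
  +A: nom +1.800 → Σnom=1.800; wc +0.080/-0.462 → slack +0.080/-0.462; half-tol=0.271, Σhalf²=0.073441
  -B: nom -4.000 → Σnom=-2.200; wc +0.040/-0.418 → slack +0.120/-0.880; half-tol=0.229, Σhalf²=0.125882
  -C: nom -28.700 → Σnom=-30.900; wc +0.080/-0.080 → slack +0.200/-0.960; half-tol=0.080, Σhalf²=0.132282
  -D: nom -5.520 → Σnom=-36.420; wc +0.090/-0.090 → slack +0.290/-1.050; half-tol=0.090, Σhalf²=0.140382
  +E: nom +21.200 → Σnom=-15.220; wc +0.320/-0.220 → slack +0.610/-1.270; half-tol=0.270, Σhalf²=0.213282
  -F: nom -20.700 → Σnom=-35.920; wc +0.470/-0.470 → slack +1.080/-1.740; half-tol=0.470, Σhalf²=0.434182
  +G: nom +45.700 → Σnom=9.780; wc +0.359/-0.491 → slack +1.439/-2.231; half-tol=0.425, Σhalf²=0.614807
Nominal = 9.780. Worst-case = [9.780 - 2.231, 9.780 + 1.439] = [7.549, 11.219]. RSS = √0.614807 = 0.784.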